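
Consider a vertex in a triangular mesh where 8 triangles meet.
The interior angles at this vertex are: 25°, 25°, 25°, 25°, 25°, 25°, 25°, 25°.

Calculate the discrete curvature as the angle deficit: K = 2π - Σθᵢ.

Sum of angles = 200°. K = 360° - 200° = 160°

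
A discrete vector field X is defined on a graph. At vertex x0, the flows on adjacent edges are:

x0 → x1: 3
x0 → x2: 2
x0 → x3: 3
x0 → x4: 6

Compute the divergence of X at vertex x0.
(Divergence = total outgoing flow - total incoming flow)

Divergence = sum of outgoing flows = 3 + 2 + 3 + 6 = 14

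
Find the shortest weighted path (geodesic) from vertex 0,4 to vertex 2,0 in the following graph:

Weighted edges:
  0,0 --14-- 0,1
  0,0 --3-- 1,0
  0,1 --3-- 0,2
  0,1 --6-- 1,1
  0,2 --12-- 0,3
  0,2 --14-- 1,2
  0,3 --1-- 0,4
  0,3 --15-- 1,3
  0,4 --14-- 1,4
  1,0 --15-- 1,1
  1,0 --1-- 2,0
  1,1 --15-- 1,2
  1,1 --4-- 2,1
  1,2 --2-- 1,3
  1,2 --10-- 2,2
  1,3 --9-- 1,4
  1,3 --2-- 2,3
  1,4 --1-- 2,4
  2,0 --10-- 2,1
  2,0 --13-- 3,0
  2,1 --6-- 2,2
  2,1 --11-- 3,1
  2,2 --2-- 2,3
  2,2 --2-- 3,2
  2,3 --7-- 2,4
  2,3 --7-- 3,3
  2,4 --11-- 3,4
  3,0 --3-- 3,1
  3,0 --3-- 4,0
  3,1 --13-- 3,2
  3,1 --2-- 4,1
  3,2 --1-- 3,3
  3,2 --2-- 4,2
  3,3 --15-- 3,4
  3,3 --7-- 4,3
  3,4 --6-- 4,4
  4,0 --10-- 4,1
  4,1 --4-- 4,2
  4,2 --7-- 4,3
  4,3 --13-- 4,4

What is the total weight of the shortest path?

Shortest path: 0,4 → 0,3 → 0,2 → 0,1 → 0,0 → 1,0 → 2,0, total weight = 34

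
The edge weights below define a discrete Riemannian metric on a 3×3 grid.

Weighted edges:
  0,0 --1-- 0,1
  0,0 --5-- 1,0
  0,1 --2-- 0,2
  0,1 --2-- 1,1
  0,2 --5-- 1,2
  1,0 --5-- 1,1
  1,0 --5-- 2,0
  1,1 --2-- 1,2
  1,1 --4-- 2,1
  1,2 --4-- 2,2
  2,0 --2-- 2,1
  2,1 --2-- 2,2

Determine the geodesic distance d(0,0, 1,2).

Shortest path: 0,0 → 0,1 → 1,1 → 1,2, total weight = 5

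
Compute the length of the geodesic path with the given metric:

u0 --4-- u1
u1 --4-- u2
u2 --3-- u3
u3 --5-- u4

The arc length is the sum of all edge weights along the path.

Arc length = 4 + 4 + 3 + 5 = 16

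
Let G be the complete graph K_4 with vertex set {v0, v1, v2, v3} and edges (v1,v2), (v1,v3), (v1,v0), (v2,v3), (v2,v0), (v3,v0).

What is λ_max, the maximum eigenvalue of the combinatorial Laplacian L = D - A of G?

For the complete graph K_n, L = nI − J (J = all-ones matrix). J has eigenvalues n (once, eigenvector 𝟙) and 0 (multiplicity n−1), so L has eigenvalues 0 (once) and n (multiplicity n−1). Here n = 4: eigenvalue 0 once and 4 with multiplicity 3.
Laplacian eigenvalues: [0.0, 4.0, 4.0, 4.0]. Largest eigenvalue (spectral radius) = 4.0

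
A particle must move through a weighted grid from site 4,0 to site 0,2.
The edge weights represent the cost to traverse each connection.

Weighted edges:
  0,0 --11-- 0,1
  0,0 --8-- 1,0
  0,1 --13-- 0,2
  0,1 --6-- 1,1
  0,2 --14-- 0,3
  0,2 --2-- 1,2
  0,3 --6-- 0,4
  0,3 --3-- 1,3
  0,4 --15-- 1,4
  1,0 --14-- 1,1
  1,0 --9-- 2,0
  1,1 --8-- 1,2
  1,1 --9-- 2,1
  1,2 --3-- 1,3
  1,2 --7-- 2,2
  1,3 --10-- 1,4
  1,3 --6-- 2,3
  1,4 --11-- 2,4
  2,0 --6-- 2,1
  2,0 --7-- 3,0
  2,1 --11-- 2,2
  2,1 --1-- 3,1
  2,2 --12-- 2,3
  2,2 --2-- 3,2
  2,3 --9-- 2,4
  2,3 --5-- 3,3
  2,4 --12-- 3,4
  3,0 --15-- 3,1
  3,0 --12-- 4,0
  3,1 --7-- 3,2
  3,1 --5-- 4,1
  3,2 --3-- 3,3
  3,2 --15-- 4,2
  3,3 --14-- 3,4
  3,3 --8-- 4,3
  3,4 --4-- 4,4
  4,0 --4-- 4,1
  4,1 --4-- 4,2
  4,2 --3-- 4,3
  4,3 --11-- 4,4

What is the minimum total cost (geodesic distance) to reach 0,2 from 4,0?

Shortest path: 4,0 → 4,1 → 3,1 → 3,2 → 2,2 → 1,2 → 0,2, total weight = 27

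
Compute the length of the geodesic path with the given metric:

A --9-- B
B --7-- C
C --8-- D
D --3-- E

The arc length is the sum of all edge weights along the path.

Arc length = 9 + 7 + 8 + 3 = 27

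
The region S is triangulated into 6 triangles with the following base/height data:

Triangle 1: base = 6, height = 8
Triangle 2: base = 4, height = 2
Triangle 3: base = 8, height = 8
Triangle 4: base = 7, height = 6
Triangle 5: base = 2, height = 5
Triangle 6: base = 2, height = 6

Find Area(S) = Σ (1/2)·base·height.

(1/2)×6×8 + (1/2)×4×2 + (1/2)×8×8 + (1/2)×7×6 + (1/2)×2×5 + (1/2)×2×6 = 92.0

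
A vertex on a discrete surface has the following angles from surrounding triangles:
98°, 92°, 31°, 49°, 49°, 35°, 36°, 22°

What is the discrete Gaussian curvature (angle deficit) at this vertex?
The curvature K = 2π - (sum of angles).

Sum of angles = 412°. K = 360° - 412° = -52° = -13π/45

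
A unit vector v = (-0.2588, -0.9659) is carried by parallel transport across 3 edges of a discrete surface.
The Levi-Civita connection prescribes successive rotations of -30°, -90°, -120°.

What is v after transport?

Total rotation: (-30°) + (-90°) + (-120°) = -240° ≡ 120° (mod 360°). Final vector: (0.9659, 0.2588)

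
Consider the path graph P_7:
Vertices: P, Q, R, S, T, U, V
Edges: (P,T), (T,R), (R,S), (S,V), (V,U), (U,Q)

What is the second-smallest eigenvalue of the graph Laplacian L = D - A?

The path graph P_n has Laplacian eigenvalues λ_k = 2 − 2cos(kπ/n), k = 0, 1, …, n−1. Here n = 7:
k=0: 2 − 2cos(0) = 0.0; k=1: 2 − 2cos(π/7) = 0.1981; k=2: 2 − 2cos(2π/7) = 0.753; k=3: 2 − 2cos(3π/7) = 1.555; k=4: 2 − 2cos(4π/7) = 2.445; k=5: 2 − 2cos(5π/7) = 3.247; k=6: 2 − 2cos(6π/7) = 3.8019.
Laplacian eigenvalues: [0.0, 0.1981, 0.753, 1.555, 2.445, 3.247, 3.8019]. Algebraic connectivity (smallest non-zero eigenvalue) = 0.1981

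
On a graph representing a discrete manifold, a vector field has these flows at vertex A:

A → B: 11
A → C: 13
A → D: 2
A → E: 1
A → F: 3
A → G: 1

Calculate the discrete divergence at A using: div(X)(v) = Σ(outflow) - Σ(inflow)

Divergence = sum of outgoing flows = 11 + 13 + 2 + 1 + 3 + 1 = 31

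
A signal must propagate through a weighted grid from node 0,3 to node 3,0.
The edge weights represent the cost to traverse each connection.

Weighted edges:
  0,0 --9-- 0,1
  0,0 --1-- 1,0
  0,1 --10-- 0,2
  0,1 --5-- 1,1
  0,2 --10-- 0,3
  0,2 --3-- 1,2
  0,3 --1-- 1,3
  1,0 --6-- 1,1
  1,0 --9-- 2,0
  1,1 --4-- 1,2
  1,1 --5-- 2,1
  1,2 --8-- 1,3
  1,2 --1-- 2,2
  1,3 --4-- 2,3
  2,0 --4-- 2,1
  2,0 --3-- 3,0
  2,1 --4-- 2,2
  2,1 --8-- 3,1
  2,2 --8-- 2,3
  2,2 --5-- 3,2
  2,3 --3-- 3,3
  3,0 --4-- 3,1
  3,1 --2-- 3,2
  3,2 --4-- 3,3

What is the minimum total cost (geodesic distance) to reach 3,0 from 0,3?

Shortest path: 0,3 → 1,3 → 2,3 → 3,3 → 3,2 → 3,1 → 3,0, total weight = 18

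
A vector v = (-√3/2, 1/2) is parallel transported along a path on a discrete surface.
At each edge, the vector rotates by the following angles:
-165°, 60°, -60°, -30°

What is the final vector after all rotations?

Total rotation: (-165°) + 60° + (-60°) + (-30°) = -195° ≡ 165° (mod 360°). Final vector: (0.7071, -0.7071)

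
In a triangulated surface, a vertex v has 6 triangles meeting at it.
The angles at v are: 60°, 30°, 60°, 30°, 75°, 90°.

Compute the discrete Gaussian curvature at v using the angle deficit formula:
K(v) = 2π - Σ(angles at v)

Sum of angles = 345°. K = 360° - 345° = 15° = π/12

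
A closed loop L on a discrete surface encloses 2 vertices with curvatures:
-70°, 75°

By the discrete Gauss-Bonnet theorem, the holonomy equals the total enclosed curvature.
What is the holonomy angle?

Holonomy = total enclosed curvature = (-70°) + 75° = 5°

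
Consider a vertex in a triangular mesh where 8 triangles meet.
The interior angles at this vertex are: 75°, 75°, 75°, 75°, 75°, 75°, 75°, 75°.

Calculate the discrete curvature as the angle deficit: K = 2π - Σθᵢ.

Sum of angles = 600°. K = 360° - 600° = -240°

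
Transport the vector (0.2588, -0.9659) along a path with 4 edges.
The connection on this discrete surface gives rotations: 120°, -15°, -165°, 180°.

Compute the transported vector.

Total rotation: 120° + (-15°) + (-165°) + 180° = 120°. Final vector: (0.7071, 0.7071)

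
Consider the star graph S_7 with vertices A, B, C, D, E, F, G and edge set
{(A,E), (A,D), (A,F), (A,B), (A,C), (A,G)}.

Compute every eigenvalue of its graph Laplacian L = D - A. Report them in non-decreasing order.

The star S_7 is the complete bipartite graph K_{1,6} (one hub of degree 6, 6 leaves of degree 1). The Laplacian spectrum of K_{p,q} is 0, p (multiplicity q−1), q (multiplicity p−1), p+q. With p = 1, q = 6: 0 once, 1 with multiplicity 5, and 7 once. (Check: trace L = sum of degrees = 12 = 5·1 + 7.)
Laplacian eigenvalues (increasing order): [0.0, 1.0, 1.0, 1.0, 1.0, 1.0, 7.0]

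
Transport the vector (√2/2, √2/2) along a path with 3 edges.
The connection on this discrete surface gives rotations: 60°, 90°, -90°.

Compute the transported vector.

Total rotation: 60° + 90° + (-90°) = 60°. Final vector: (-0.2588, 0.9659)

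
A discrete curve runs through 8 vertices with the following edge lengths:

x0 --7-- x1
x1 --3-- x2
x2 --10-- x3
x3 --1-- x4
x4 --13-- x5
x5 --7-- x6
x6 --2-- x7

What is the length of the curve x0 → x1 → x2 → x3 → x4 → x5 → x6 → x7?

Arc length = 7 + 3 + 10 + 1 + 13 + 7 + 2 = 43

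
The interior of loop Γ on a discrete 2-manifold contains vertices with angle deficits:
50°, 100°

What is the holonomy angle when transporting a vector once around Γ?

Holonomy = total enclosed curvature = 50° + 100° = 150°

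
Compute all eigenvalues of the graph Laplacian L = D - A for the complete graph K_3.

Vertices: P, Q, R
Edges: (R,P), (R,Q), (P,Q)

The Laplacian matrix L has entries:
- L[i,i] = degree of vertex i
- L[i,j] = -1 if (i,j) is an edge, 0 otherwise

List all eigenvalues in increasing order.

For the complete graph K_n, L = nI − J (J = all-ones matrix). J has eigenvalues n (once, eigenvector 𝟙) and 0 (multiplicity n−1), so L has eigenvalues 0 (once) and n (multiplicity n−1). Here n = 3: eigenvalue 0 once and 3 with multiplicity 2.
Laplacian eigenvalues (increasing order): [0.0, 3.0, 3.0]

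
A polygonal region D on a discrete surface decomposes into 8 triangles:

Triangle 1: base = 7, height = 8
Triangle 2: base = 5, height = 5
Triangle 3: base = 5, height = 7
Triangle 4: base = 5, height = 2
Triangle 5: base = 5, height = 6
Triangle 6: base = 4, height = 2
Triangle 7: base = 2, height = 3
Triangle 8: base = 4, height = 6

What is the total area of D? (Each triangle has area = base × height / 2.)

(1/2)×7×8 + (1/2)×5×5 + (1/2)×5×7 + (1/2)×5×2 + (1/2)×5×6 + (1/2)×4×2 + (1/2)×2×3 + (1/2)×4×6 = 97.0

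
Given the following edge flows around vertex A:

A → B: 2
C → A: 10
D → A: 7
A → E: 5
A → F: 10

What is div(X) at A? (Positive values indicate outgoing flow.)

Divergence = sum of outgoing flows = 2 + (-10) + (-7) + 5 + 10 = 0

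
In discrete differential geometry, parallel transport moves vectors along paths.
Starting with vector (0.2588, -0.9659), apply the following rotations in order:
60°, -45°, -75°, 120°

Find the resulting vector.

Total rotation: 60° + (-45°) + (-75°) + 120° = 60°. Final vector: (0.9659, -0.2588)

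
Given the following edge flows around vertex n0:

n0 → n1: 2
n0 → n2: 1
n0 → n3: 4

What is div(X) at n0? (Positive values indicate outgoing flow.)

Divergence = sum of outgoing flows = 2 + 1 + 4 = 7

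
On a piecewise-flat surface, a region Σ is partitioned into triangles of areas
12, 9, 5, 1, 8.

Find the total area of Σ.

12 + 9 + 5 + 1 + 8 = 35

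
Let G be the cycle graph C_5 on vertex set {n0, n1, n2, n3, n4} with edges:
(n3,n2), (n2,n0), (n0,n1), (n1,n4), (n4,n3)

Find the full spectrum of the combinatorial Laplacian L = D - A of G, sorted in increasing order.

The cycle graph C_n has Laplacian eigenvalues λ_k = 2 − 2cos(2πk/n), k = 0, 1, …, n−1. Here n = 5:
k=0: 2 − 2cos(0) = 0.0; k=1: 2 − 2cos(2π/5) = 1.382; k=2: 2 − 2cos(4π/5) = 3.618; k=3: 2 − 2cos(6π/5) = 3.618; k=4: 2 − 2cos(8π/5) = 1.382.
Laplacian eigenvalues (increasing order): [0.0, 1.382, 1.382, 3.618, 3.618]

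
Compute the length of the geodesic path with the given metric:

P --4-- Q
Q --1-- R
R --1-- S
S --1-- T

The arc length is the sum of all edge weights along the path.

Arc length = 4 + 1 + 1 + 1 = 7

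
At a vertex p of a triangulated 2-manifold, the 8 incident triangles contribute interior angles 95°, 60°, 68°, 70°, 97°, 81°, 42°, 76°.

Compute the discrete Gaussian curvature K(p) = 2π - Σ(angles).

Sum of angles = 589°. K = 360° - 589° = -229° = -229π/180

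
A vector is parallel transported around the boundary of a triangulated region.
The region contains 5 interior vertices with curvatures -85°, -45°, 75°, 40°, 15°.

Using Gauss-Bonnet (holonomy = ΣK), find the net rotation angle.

Holonomy = total enclosed curvature = (-85°) + (-45°) + 75° + 40° + 15° = 0°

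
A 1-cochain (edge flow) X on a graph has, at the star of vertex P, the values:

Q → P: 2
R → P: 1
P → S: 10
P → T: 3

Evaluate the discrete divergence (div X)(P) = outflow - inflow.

Divergence = sum of outgoing flows = (-2) + (-1) + 10 + 3 = 10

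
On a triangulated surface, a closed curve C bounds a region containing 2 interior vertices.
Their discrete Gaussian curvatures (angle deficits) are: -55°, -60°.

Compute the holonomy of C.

Holonomy = total enclosed curvature = (-55°) + (-60°) = -115°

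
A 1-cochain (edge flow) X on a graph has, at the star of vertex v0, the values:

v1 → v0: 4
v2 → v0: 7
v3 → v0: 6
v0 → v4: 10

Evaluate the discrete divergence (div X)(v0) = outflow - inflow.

Divergence = sum of outgoing flows = (-4) + (-7) + (-6) + 10 = -7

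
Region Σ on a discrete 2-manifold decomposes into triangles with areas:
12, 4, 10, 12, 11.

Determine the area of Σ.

12 + 4 + 10 + 12 + 11 = 49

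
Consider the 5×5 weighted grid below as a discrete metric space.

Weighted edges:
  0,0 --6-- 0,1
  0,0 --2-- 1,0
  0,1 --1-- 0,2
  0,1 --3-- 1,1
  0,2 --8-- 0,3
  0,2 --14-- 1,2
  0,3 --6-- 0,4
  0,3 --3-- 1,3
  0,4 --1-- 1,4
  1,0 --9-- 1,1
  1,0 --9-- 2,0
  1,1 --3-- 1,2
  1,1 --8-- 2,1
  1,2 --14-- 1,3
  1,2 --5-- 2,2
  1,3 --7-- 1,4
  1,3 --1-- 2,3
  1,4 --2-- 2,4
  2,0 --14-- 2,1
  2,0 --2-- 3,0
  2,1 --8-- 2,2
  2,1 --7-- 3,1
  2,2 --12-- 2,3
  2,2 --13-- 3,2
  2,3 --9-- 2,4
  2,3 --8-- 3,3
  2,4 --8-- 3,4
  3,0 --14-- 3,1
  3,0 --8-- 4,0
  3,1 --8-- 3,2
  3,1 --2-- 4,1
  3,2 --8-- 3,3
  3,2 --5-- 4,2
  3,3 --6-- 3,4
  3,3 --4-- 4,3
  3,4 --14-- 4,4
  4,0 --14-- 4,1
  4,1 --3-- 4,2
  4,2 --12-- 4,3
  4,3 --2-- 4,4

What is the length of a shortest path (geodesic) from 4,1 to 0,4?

Shortest path: 4,1 → 4,2 → 3,2 → 3,3 → 2,3 → 1,3 → 1,4 → 0,4, total weight = 33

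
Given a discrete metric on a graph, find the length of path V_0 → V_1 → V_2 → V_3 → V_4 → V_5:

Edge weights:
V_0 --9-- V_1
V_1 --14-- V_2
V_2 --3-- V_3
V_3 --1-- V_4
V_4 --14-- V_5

Arc length = 9 + 14 + 3 + 1 + 14 = 41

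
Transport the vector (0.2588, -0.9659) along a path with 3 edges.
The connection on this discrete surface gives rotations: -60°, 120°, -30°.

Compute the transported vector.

Total rotation: (-60°) + 120° + (-30°) = 30°. Final vector: (0.7071, -0.7071)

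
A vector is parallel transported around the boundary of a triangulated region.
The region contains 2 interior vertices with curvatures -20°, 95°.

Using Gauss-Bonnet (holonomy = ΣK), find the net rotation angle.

Holonomy = total enclosed curvature = (-20°) + 95° = 75°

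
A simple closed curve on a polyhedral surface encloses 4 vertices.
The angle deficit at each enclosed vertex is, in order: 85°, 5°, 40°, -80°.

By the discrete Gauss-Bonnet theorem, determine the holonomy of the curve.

Holonomy = total enclosed curvature = 85° + 5° + 40° + (-80°) = 50°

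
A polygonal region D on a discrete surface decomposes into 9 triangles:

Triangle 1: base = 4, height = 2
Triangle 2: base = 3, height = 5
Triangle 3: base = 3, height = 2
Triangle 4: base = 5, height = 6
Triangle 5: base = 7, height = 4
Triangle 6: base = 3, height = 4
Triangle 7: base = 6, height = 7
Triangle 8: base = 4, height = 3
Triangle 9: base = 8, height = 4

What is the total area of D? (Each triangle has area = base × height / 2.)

(1/2)×4×2 + (1/2)×3×5 + (1/2)×3×2 + (1/2)×5×6 + (1/2)×7×4 + (1/2)×3×4 + (1/2)×6×7 + (1/2)×4×3 + (1/2)×8×4 = 92.5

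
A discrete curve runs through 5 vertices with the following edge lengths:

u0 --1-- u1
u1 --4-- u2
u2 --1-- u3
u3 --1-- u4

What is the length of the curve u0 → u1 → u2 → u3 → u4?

Arc length = 1 + 4 + 1 + 1 = 7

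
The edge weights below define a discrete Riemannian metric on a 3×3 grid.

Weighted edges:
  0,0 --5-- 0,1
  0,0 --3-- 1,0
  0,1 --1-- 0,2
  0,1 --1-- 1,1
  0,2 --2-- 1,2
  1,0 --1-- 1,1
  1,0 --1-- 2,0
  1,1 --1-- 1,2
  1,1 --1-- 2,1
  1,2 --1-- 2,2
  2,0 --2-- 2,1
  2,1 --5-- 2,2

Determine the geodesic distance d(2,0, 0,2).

Shortest path: 2,0 → 1,0 → 1,1 → 0,1 → 0,2, total weight = 4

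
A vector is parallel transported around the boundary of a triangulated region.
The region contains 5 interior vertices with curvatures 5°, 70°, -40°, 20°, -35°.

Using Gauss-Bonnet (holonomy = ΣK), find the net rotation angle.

Holonomy = total enclosed curvature = 5° + 70° + (-40°) + 20° + (-35°) = 20°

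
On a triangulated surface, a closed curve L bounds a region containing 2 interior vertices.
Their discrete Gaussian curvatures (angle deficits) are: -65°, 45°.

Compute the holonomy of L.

Holonomy = total enclosed curvature = (-65°) + 45° = -20°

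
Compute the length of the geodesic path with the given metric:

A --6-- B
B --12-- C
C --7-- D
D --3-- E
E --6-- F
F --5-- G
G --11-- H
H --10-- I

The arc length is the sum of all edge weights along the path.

Arc length = 6 + 12 + 7 + 3 + 6 + 5 + 11 + 10 = 60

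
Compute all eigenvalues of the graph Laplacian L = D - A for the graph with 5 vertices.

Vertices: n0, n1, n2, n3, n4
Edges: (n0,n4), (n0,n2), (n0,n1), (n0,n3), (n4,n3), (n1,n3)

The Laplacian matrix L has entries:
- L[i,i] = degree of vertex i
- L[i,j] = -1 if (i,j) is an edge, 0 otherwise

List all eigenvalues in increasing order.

Degrees: deg(n0) = 4, deg(n1) = 2, deg(n2) = 1, deg(n3) = 3, deg(n4) = 2.
L = D − A with rows/columns ordered (n0, n1, n2, n3, n4):
  [ 4, -1, -1, -1, -1]
  [-1,  2,  0, -1,  0]
  [-1,  0,  1,  0,  0]
  [-1, -1,  0,  3, -1]
  [-1,  0,  0, -1,  2]
Characteristic polynomial: det(λI − L) = λ(λ − 1)(λ − 2)(λ − 4)(λ − 5).
Roots: λ = 0; (λ − 1) = 0 ⇒ λ = 1; (λ − 2) = 0 ⇒ λ = 2; (λ − 4) = 0 ⇒ λ = 4; (λ − 5) = 0 ⇒ λ = 5.
(Check: the roots sum (with multiplicity) to 12, matching trace L = Σdeg = 2·6 = 12.)
Laplacian eigenvalues (increasing order): [0.0, 1.0, 2.0, 4.0, 5.0]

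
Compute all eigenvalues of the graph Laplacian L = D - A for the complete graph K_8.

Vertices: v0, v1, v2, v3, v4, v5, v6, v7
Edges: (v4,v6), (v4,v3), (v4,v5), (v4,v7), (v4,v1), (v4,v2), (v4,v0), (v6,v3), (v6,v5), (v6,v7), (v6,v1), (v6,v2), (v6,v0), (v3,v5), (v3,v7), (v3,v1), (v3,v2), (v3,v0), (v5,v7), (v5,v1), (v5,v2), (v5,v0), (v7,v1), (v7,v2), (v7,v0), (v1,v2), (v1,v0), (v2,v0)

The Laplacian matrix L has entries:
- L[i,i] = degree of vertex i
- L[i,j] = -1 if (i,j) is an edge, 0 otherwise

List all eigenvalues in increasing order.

For the complete graph K_n, L = nI − J (J = all-ones matrix). J has eigenvalues n (once, eigenvector 𝟙) and 0 (multiplicity n−1), so L has eigenvalues 0 (once) and n (multiplicity n−1). Here n = 8: eigenvalue 0 once and 8 with multiplicity 7.
Laplacian eigenvalues (increasing order): [0.0, 8.0, 8.0, 8.0, 8.0, 8.0, 8.0, 8.0]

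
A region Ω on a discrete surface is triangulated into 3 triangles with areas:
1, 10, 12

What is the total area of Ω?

1 + 10 + 12 = 23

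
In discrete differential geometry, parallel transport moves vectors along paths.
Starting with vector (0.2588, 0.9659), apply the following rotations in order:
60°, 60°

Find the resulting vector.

Total rotation: 60° + 60° = 120°. Final vector: (-0.9659, -0.2588)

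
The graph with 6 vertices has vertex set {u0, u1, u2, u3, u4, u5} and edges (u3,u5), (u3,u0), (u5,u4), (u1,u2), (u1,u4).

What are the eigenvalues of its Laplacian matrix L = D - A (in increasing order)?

Degrees: deg(u0) = 1, deg(u1) = 2, deg(u2) = 1, deg(u3) = 2, deg(u4) = 2, deg(u5) = 2.
L = D − A with rows/columns ordered (u0, u1, u2, u3, u4, u5):
  [ 1,  0,  0, -1,  0,  0]
  [ 0,  2, -1,  0, -1,  0]
  [ 0, -1,  1,  0,  0,  0]
  [-1,  0,  0,  2,  0, -1]
  [ 0, -1,  0,  0,  2, -1]
  [ 0,  0,  0, -1, -1,  2]
Characteristic polynomial: det(λI − L) = λ(λ² − 4λ + 1)(λ − 1)(λ − 2)(λ − 3).
Roots: λ = 0; (λ² − 4λ + 1) = 0 ⇒ λ = 2 ± √3 ≈ 0.2679, 3.7321; (λ − 1) = 0 ⇒ λ = 1; (λ − 2) = 0 ⇒ λ = 2; (λ − 3) = 0 ⇒ λ = 3.
(Check: the roots sum (with multiplicity) to 10, matching trace L = Σdeg = 2·5 = 10.)
Laplacian eigenvalues (increasing order): [0.0, 0.2679, 1.0, 2.0, 3.0, 3.7321]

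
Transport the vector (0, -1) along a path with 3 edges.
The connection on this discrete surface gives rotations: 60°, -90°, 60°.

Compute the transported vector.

Total rotation: 60° + (-90°) + 60° = 30°. Final vector: (0.5000, -0.8660)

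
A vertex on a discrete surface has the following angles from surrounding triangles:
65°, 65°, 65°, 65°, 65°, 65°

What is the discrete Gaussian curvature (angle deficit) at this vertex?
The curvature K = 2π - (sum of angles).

Sum of angles = 390°. K = 360° - 390° = -30°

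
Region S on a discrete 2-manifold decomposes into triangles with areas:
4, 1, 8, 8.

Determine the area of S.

4 + 1 + 8 + 8 = 21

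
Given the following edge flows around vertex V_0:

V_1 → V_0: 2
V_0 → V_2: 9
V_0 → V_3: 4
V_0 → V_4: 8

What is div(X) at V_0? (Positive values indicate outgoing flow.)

Divergence = sum of outgoing flows = (-2) + 9 + 4 + 8 = 19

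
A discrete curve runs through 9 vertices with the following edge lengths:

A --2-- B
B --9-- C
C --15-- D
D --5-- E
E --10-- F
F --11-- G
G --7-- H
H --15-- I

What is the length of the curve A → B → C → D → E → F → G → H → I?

Arc length = 2 + 9 + 15 + 5 + 10 + 11 + 7 + 15 = 74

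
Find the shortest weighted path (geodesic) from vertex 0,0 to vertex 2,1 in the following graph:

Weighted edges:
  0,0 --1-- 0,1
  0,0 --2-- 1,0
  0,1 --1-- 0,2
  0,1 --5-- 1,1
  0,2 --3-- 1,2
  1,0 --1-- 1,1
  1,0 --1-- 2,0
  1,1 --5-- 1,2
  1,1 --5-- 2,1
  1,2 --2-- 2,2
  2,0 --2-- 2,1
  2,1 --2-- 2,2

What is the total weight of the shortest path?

Shortest path: 0,0 → 1,0 → 2,0 → 2,1, total weight = 5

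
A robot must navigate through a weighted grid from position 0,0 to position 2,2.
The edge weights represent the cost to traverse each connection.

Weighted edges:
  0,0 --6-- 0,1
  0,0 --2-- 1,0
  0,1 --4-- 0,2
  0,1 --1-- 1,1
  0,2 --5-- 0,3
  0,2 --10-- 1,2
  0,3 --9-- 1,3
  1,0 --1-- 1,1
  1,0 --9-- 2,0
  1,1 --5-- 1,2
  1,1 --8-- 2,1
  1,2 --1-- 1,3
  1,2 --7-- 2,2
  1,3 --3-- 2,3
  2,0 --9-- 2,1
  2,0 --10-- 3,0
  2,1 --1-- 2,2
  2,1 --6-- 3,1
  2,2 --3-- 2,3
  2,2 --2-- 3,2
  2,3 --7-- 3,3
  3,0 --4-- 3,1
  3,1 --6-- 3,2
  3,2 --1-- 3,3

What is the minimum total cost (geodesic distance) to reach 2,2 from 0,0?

Shortest path: 0,0 → 1,0 → 1,1 → 2,1 → 2,2, total weight = 12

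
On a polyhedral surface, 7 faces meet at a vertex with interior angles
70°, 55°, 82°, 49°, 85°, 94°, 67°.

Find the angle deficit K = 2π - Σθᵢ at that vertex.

Sum of angles = 502°. K = 360° - 502° = -142° = -71π/90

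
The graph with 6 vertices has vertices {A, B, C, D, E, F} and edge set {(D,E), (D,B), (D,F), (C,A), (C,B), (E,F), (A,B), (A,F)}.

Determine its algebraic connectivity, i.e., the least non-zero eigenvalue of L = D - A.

Degrees: deg(A) = 3, deg(B) = 3, deg(C) = 2, deg(D) = 3, deg(E) = 2, deg(F) = 3.
L = D − A with rows/columns ordered (A, B, C, D, E, F):
  [ 3, -1, -1,  0,  0, -1]
  [-1,  3, -1, -1,  0,  0]
  [-1, -1,  2,  0,  0,  0]
  [ 0, -1,  0,  3, -1, -1]
  [ 0,  0,  0, -1,  2, -1]
  [-1,  0,  0, -1, -1,  3]
Characteristic polynomial: det(λI − L) = λ(λ − 1)(λ − 3)²(λ − 4)(λ − 5).
Roots: λ = 0; (λ − 1) = 0 ⇒ λ = 1; (λ − 3) = 0 ⇒ λ = 3 (multiplicity 2); (λ − 4) = 0 ⇒ λ = 4; (λ − 5) = 0 ⇒ λ = 5.
(Check: the roots sum (with multiplicity) to 16, matching trace L = Σdeg = 2·8 = 16.)
Laplacian eigenvalues: [0.0, 1.0, 3.0, 3.0, 4.0, 5.0]. Algebraic connectivity (smallest non-zero eigenvalue) = 1.0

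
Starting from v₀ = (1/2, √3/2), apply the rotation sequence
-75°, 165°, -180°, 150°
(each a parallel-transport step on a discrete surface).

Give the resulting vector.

Total rotation: (-75°) + 165° + (-180°) + 150° = 60°. Final vector: (-0.5000, 0.8660)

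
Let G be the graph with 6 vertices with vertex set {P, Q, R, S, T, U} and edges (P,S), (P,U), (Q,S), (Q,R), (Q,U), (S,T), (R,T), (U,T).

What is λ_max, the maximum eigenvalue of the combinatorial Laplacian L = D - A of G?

Degrees: deg(P) = 2, deg(Q) = 3, deg(R) = 2, deg(S) = 3, deg(T) = 3, deg(U) = 3.
L = D − A with rows/columns ordered (P, Q, R, S, T, U):
  [ 2,  0,  0, -1,  0, -1]
  [ 0,  3, -1, -1,  0, -1]
  [ 0, -1,  2,  0, -1,  0]
  [-1, -1,  0,  3, -1,  0]
  [ 0,  0, -1, -1,  3, -1]
  [-1, -1,  0,  0, -1,  3]
Characteristic polynomial: det(λI − L) = λ(λ² − 7λ + 8)(λ − 3)³.
Roots: λ = 0; (λ² − 7λ + 8) = 0 ⇒ λ = (7 ± √17)/2 ≈ 1.4384, 5.5616; (λ − 3) = 0 ⇒ λ = 3 (multiplicity 3).
(Check: the roots sum (with multiplicity) to 16, matching trace L = Σdeg = 2·8 = 16.)
Laplacian eigenvalues: [0.0, 1.4384, 3.0, 3.0, 3.0, 5.5616]. Largest eigenvalue (spectral radius) = 5.5616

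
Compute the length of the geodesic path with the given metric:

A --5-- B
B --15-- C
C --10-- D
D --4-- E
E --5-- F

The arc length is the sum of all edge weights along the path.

Arc length = 5 + 15 + 10 + 4 + 5 = 39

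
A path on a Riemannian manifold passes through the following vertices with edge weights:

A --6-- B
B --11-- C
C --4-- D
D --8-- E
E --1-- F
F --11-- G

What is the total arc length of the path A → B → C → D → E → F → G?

Arc length = 6 + 11 + 4 + 8 + 1 + 11 = 41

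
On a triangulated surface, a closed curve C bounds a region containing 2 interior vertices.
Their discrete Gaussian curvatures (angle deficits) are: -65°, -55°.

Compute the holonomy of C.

Holonomy = total enclosed curvature = (-65°) + (-55°) = -120°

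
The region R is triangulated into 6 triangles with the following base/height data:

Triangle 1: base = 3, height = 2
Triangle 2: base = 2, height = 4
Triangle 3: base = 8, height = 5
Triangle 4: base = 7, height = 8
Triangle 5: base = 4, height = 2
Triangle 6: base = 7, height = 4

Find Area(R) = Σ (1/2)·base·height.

(1/2)×3×2 + (1/2)×2×4 + (1/2)×8×5 + (1/2)×7×8 + (1/2)×4×2 + (1/2)×7×4 = 73.0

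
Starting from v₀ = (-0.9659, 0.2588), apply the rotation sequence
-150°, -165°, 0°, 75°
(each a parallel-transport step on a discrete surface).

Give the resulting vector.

Total rotation: (-150°) + (-165°) + 0° + 75° = -240° ≡ 120° (mod 360°). Final vector: (0.2588, -0.9659)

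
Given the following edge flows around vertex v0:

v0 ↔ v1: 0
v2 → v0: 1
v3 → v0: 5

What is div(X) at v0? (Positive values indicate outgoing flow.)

Divergence = sum of outgoing flows = 0 + (-1) + (-5) = -6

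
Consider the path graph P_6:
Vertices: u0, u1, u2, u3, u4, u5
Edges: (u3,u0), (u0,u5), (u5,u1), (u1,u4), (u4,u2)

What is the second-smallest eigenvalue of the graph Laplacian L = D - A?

The path graph P_n has Laplacian eigenvalues λ_k = 2 − 2cos(kπ/n), k = 0, 1, …, n−1. Here n = 6:
k=0: 2 − 2cos(0) = 0.0; k=1: 2 − 2cos(π/6) = 0.2679; k=2: 2 − 2cos(π/3) = 1.0; k=3: 2 − 2cos(π/2) = 2.0; k=4: 2 − 2cos(2π/3) = 3.0; k=5: 2 − 2cos(5π/6) = 3.7321.
Laplacian eigenvalues: [0.0, 0.2679, 1.0, 2.0, 3.0, 3.7321]. Algebraic connectivity (smallest non-zero eigenvalue) = 0.2679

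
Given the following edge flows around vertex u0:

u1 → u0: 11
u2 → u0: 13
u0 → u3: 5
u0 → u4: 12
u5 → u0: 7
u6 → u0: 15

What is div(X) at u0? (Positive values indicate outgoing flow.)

Divergence = sum of outgoing flows = (-11) + (-13) + 5 + 12 + (-7) + (-15) = -29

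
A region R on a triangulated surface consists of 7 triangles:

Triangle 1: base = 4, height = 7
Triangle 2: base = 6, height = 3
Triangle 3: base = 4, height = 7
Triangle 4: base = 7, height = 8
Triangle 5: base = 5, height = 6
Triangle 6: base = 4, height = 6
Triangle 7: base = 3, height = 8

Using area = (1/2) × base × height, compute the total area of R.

(1/2)×4×7 + (1/2)×6×3 + (1/2)×4×7 + (1/2)×7×8 + (1/2)×5×6 + (1/2)×4×6 + (1/2)×3×8 = 104.0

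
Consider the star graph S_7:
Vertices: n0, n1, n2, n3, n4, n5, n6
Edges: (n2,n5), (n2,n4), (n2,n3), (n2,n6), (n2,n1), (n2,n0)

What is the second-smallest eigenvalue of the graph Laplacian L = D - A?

The star S_7 is the complete bipartite graph K_{1,6} (one hub of degree 6, 6 leaves of degree 1). The Laplacian spectrum of K_{p,q} is 0, p (multiplicity q−1), q (multiplicity p−1), p+q. With p = 1, q = 6: 0 once, 1 with multiplicity 5, and 7 once. (Check: trace L = sum of degrees = 12 = 5·1 + 7.)
Laplacian eigenvalues: [0.0, 1.0, 1.0, 1.0, 1.0, 1.0, 7.0]. Algebraic connectivity (smallest non-zero eigenvalue) = 1.0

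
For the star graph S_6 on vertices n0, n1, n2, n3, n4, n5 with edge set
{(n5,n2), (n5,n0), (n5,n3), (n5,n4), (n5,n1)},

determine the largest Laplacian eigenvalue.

The star S_6 is the complete bipartite graph K_{1,5} (one hub of degree 5, 5 leaves of degree 1). The Laplacian spectrum of K_{p,q} is 0, p (multiplicity q−1), q (multiplicity p−1), p+q. With p = 1, q = 5: 0 once, 1 with multiplicity 4, and 6 once. (Check: trace L = sum of degrees = 10 = 4·1 + 6.)
Laplacian eigenvalues: [0.0, 1.0, 1.0, 1.0, 1.0, 6.0]. Largest eigenvalue (spectral radius) = 6.0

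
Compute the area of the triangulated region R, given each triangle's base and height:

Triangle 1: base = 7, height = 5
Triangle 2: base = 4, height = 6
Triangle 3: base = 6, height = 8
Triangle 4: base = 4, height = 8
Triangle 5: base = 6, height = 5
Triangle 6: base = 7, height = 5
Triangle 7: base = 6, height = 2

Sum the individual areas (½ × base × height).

(1/2)×7×5 + (1/2)×4×6 + (1/2)×6×8 + (1/2)×4×8 + (1/2)×6×5 + (1/2)×7×5 + (1/2)×6×2 = 108.0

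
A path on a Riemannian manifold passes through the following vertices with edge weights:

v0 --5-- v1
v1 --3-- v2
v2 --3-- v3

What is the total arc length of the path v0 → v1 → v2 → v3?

Arc length = 5 + 3 + 3 = 11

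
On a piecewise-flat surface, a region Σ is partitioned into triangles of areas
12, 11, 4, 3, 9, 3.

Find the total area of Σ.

12 + 11 + 4 + 3 + 9 + 3 = 42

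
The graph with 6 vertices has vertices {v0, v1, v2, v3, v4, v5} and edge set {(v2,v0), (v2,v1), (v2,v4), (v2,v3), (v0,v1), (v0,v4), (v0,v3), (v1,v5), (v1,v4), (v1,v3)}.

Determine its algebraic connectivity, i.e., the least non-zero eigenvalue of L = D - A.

Degrees: deg(v0) = 4, deg(v1) = 5, deg(v2) = 4, deg(v3) = 3, deg(v4) = 3, deg(v5) = 1.
L = D − A with rows/columns ordered (v0, v1, v2, v3, v4, v5):
  [ 4, -1, -1, -1, -1,  0]
  [-1,  5, -1, -1, -1, -1]
  [-1, -1,  4, -1, -1,  0]
  [-1, -1, -1,  3,  0,  0]
  [-1, -1, -1,  0,  3,  0]
  [ 0, -1,  0,  0,  0,  1]
Characteristic polynomial: det(λI − L) = λ(λ − 1)(λ − 3)(λ − 5)²(λ − 6).
Roots: λ = 0; (λ − 1) = 0 ⇒ λ = 1; (λ − 3) = 0 ⇒ λ = 3; (λ − 5) = 0 ⇒ λ = 5 (multiplicity 2); (λ − 6) = 0 ⇒ λ = 6.
(Check: the roots sum (with multiplicity) to 20, matching trace L = Σdeg = 2·10 = 20.)
Laplacian eigenvalues: [0.0, 1.0, 3.0, 5.0, 5.0, 6.0]. Algebraic connectivity (smallest non-zero eigenvalue) = 1.0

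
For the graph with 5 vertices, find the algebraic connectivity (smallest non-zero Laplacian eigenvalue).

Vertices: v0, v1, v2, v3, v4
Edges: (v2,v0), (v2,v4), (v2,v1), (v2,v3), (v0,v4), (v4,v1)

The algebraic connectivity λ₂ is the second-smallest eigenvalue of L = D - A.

Degrees: deg(v0) = 2, deg(v1) = 2, deg(v2) = 4, deg(v3) = 1, deg(v4) = 3.
L = D − A with rows/columns ordered (v0, v1, v2, v3, v4):
  [ 2,  0, -1,  0, -1]
  [ 0,  2, -1,  0, -1]
  [-1, -1,  4, -1, -1]
  [ 0,  0, -1,  1,  0]
  [-1, -1, -1,  0,  3]
Characteristic polynomial: det(λI − L) = λ(λ − 1)(λ − 2)(λ − 4)(λ − 5).
Roots: λ = 0; (λ − 1) = 0 ⇒ λ = 1; (λ − 2) = 0 ⇒ λ = 2; (λ − 4) = 0 ⇒ λ = 4; (λ − 5) = 0 ⇒ λ = 5.
(Check: the roots sum (with multiplicity) to 12, matching trace L = Σdeg = 2·6 = 12.)
Laplacian eigenvalues: [0.0, 1.0, 2.0, 4.0, 5.0]. Algebraic connectivity (smallest non-zero eigenvalue) = 1.0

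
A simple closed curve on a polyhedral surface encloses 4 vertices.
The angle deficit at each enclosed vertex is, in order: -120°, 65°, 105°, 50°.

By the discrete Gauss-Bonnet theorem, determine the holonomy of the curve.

Holonomy = total enclosed curvature = (-120°) + 65° + 105° + 50° = 100°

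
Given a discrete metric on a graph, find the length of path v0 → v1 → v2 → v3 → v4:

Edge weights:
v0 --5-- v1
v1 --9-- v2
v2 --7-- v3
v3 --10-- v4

Arc length = 5 + 9 + 7 + 10 = 31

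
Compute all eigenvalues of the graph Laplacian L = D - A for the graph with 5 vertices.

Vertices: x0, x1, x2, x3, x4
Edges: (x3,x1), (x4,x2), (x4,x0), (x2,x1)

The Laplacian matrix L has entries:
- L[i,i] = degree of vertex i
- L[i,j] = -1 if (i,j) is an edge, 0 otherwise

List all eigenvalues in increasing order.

Degrees: deg(x0) = 1, deg(x1) = 2, deg(x2) = 2, deg(x3) = 1, deg(x4) = 2.
L = D − A with rows/columns ordered (x0, x1, x2, x3, x4):
  [ 1,  0,  0,  0, -1]
  [ 0,  2, -1, -1,  0]
  [ 0, -1,  2,  0, -1]
  [ 0, -1,  0,  1,  0]
  [-1,  0, -1,  0,  2]
Characteristic polynomial: det(λI − L) = λ(λ² − 3λ + 1)(λ² − 5λ + 5).
Roots: λ = 0; (λ² − 3λ + 1) = 0 ⇒ λ = (3 ± √5)/2 ≈ 0.382, 2.618; (λ² − 5λ + 5) = 0 ⇒ λ = (5 ± √5)/2 ≈ 1.382, 3.618.
(Check: the roots sum (with multiplicity) to 8, matching trace L = Σdeg = 2·4 = 8.)
Laplacian eigenvalues (increasing order): [0.0, 0.382, 1.382, 2.618, 3.618]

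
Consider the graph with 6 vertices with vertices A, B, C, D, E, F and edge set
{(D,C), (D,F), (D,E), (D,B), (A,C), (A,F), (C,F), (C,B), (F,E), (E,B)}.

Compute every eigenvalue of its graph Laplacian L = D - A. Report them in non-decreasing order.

Degrees: deg(A) = 2, deg(B) = 3, deg(C) = 4, deg(D) = 4, deg(E) = 3, deg(F) = 4.
L = D − A with rows/columns ordered (A, B, C, D, E, F):
  [ 2,  0, -1,  0,  0, -1]
  [ 0,  3, -1, -1, -1,  0]
  [-1, -1,  4, -1,  0, -1]
  [ 0, -1, -1,  4, -1, -1]
  [ 0, -1,  0, -1,  3, -1]
  [-1,  0, -1, -1, -1,  4]
Characteristic polynomial: det(λI − L) = λ(λ² − 7λ + 9)(λ² − 9λ + 19)(λ − 4).
Roots: λ = 0; (λ² − 7λ + 9) = 0 ⇒ λ = (7 ± √13)/2 ≈ 1.6972, 5.3028; (λ² − 9λ + 19) = 0 ⇒ λ = (9 ± √5)/2 ≈ 3.382, 5.618; (λ − 4) = 0 ⇒ λ = 4.
(Check: the roots sum (with multiplicity) to 20, matching trace L = Σdeg = 2·10 = 20.)
Laplacian eigenvalues (increasing order): [0.0, 1.6972, 3.382, 4.0, 5.3028, 5.618]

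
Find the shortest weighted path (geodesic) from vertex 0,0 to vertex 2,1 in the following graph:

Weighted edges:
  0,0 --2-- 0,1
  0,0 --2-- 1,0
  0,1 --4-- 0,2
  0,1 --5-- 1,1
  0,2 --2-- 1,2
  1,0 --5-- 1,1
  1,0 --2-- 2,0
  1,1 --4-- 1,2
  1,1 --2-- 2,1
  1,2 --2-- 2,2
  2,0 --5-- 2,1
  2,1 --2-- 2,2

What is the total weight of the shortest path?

Shortest path: 0,0 → 1,0 → 2,0 → 2,1, total weight = 9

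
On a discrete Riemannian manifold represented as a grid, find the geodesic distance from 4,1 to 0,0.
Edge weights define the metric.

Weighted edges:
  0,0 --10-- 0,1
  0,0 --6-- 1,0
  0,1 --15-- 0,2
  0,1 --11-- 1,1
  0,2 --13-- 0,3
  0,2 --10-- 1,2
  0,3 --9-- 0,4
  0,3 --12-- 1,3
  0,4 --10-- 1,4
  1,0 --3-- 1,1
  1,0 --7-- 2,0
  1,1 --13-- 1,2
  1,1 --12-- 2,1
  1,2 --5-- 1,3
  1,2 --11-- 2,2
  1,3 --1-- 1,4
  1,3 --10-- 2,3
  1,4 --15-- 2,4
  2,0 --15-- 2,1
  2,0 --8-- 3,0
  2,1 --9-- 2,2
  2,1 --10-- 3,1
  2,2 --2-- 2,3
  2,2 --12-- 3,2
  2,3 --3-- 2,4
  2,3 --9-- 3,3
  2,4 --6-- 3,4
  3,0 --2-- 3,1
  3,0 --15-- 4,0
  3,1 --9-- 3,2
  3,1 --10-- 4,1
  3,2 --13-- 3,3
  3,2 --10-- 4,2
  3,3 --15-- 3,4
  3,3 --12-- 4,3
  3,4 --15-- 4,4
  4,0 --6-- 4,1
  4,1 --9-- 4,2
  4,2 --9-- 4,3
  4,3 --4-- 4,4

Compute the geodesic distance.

Shortest path: 4,1 → 3,1 → 3,0 → 2,0 → 1,0 → 0,0, total weight = 33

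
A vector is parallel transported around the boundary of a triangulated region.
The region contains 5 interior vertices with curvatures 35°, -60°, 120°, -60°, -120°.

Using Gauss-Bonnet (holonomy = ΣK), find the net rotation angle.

Holonomy = total enclosed curvature = 35° + (-60°) + 120° + (-60°) + (-120°) = -85°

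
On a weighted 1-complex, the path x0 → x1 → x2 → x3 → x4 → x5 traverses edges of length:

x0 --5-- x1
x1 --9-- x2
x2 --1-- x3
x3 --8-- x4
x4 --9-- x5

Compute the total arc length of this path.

Arc length = 5 + 9 + 1 + 8 + 9 = 32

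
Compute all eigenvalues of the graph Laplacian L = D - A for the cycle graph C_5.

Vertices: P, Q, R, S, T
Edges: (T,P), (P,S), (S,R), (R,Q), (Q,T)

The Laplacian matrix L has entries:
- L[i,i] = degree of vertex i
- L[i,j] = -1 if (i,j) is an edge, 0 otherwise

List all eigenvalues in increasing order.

The cycle graph C_n has Laplacian eigenvalues λ_k = 2 − 2cos(2πk/n), k = 0, 1, …, n−1. Here n = 5:
k=0: 2 − 2cos(0) = 0.0; k=1: 2 − 2cos(2π/5) = 1.382; k=2: 2 − 2cos(4π/5) = 3.618; k=3: 2 − 2cos(6π/5) = 3.618; k=4: 2 − 2cos(8π/5) = 1.382.
Laplacian eigenvalues (increasing order): [0.0, 1.382, 1.382, 3.618, 3.618]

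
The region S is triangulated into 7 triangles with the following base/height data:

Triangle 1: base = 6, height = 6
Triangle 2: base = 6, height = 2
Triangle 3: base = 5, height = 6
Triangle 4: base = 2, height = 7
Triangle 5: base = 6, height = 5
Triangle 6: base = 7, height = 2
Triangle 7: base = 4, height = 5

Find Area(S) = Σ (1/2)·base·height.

(1/2)×6×6 + (1/2)×6×2 + (1/2)×5×6 + (1/2)×2×7 + (1/2)×6×5 + (1/2)×7×2 + (1/2)×4×5 = 78.0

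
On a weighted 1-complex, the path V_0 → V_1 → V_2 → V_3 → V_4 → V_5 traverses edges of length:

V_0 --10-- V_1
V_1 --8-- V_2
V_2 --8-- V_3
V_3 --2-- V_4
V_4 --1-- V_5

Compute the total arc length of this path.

Arc length = 10 + 8 + 8 + 2 + 1 = 29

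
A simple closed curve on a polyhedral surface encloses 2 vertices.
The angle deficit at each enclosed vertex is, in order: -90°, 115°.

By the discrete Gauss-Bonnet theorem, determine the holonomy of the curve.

Holonomy = total enclosed curvature = (-90°) + 115° = 25°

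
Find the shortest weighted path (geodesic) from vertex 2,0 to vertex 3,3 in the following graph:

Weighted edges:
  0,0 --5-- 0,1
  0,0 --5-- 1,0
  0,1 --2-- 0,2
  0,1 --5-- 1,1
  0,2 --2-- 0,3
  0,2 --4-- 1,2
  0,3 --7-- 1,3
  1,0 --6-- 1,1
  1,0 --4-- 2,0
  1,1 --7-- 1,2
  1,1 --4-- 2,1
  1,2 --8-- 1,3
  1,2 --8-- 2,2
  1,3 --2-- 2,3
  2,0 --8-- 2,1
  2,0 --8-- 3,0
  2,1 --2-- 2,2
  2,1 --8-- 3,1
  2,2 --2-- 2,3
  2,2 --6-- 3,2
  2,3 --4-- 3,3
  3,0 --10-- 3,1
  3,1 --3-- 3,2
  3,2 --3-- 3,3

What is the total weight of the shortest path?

Shortest path: 2,0 → 2,1 → 2,2 → 2,3 → 3,3, total weight = 16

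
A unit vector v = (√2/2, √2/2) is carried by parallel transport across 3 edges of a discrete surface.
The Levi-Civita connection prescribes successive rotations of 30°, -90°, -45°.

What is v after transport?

Total rotation: 30° + (-90°) + (-45°) = -105°. Final vector: (0.5000, -0.8660)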